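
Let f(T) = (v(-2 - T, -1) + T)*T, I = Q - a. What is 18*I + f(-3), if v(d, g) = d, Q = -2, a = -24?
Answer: 402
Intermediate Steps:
I = 22 (I = -2 - 1*(-24) = -2 + 24 = 22)
f(T) = -2*T (f(T) = ((-2 - T) + T)*T = -2*T)
18*I + f(-3) = 18*22 - 2*(-3) = 396 + 6 = 402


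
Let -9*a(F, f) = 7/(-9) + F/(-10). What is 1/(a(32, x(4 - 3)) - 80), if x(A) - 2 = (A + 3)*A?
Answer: -405/32221 ≈ -0.012569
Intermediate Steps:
x(A) = 2 + A*(3 + A) (x(A) = 2 + (A + 3)*A = 2 + (3 + A)*A = 2 + A*(3 + A))
a(F, f) = 7/81 + F/90 (a(F, f) = -(7/(-9) + F/(-10))/9 = -(7*(-⅑) + F*(-⅒))/9 = -(-7/9 - F/10)/9 = 7/81 + F/90)
1/(a(32, x(4 - 3)) - 80) = 1/((7/81 + (1/90)*32) - 80) = 1/((7/81 + 16/45) - 80) = 1/(179/405 - 80) = 1/(-32221/405) = -405/32221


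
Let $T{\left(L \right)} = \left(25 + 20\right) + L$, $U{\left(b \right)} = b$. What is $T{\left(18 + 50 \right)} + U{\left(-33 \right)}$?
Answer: $80$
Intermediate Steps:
$T{\left(L \right)} = 45 + L$
$T{\left(18 + 50 \right)} + U{\left(-33 \right)} = \left(45 + \left(18 + 50\right)\right) - 33 = \left(45 + 68\right) - 33 = 113 - 33 = 80$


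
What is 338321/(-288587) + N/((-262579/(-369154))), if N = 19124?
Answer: 2037249124201493/75776885873 ≈ 26885.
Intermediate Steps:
338321/(-288587) + N/((-262579/(-369154))) = 338321/(-288587) + 19124/((-262579/(-369154))) = 338321*(-1/288587) + 19124/((-262579*(-1/369154))) = -338321/288587 + 19124/(262579/369154) = -338321/288587 + 19124*(369154/262579) = -338321/288587 + 7059701096/262579 = 2037249124201493/75776885873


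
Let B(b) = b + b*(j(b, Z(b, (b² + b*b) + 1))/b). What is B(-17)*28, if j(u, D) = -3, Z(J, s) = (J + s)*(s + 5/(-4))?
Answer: -560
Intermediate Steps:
Z(J, s) = (-5/4 + s)*(J + s) (Z(J, s) = (J + s)*(s + 5*(-¼)) = (J + s)*(s - 5/4) = (J + s)*(-5/4 + s) = (-5/4 + s)*(J + s))
B(b) = -3 + b (B(b) = b + b*(-3/b) = b - 3 = -3 + b)
B(-17)*28 = (-3 - 17)*28 = -20*28 = -560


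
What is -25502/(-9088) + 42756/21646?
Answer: 235145705/49179712 ≈ 4.7814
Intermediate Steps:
-25502/(-9088) + 42756/21646 = -25502*(-1/9088) + 42756*(1/21646) = 12751/4544 + 21378/10823 = 235145705/49179712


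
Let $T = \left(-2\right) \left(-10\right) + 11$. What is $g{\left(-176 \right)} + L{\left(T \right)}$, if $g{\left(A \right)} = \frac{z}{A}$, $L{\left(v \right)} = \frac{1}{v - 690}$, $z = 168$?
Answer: $- \frac{13861}{14498} \approx -0.95606$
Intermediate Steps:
$T = 31$ ($T = 20 + 11 = 31$)
$L{\left(v \right)} = \frac{1}{-690 + v}$
$g{\left(A \right)} = \frac{168}{A}$
$g{\left(-176 \right)} + L{\left(T \right)} = \frac{168}{-176} + \frac{1}{-690 + 31} = 168 \left(- \frac{1}{176}\right) + \frac{1}{-659} = - \frac{21}{22} - \frac{1}{659} = - \frac{13861}{14498}$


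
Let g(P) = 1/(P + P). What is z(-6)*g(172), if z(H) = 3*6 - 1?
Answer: 17/344 ≈ 0.049419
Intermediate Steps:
g(P) = 1/(2*P)
z(H) = 17 (z(H) = 18 - 1 = 17)
z(-6)*g(172) = 17*((½)/172) = 17*((½)*(1/172)) = 17*(1/344) = 17/344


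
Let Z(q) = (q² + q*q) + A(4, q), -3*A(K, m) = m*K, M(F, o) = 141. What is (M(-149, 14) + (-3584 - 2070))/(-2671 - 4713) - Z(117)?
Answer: -201001735/7384 ≈ -27221.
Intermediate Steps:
A(K, m) = -K*m/3 (A(K, m) = -m*K/3 = -K*m/3)
Z(q) = 2*q² - 4*q/3 (Z(q) = (q² + q*q) - ⅓*4*q = (q² + q²) - 4*q/3 = 2*q² - 4*q/3)
(M(-149, 14) + (-3584 - 2070))/(-2671 - 4713) - Z(117) = (141 + (-3584 - 2070))/(-2671 - 4713) - 2*117*(-2 + 3*117)/3 = (141 - 5654)/(-7384) - 2*117*(-2 + 351)/3 = -5513*(-1/7384) - 2*117*349/3 = 5513/7384 - 1*27222 = 5513/7384 - 27222 = -201001735/7384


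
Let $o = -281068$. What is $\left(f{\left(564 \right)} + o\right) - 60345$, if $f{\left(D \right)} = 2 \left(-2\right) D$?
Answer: $-343669$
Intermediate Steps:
$f{\left(D \right)} = - 4 D$
$\left(f{\left(564 \right)} + o\right) - 60345 = \left(\left(-4\right) 564 - 281068\right) - 60345 = \left(-2256 - 281068\right) - 60345 = -283324 - 60345 = -343669$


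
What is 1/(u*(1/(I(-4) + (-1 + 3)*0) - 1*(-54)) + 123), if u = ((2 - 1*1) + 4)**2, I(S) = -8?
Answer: 8/11759 ≈ 0.00068033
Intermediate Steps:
u = 25 (u = ((2 - 1) + 4)**2 = (1 + 4)**2 = 5**2 = 25)
1/(u*(1/(I(-4) + (-1 + 3)*0) - 1*(-54)) + 123) = 1/(25*(1/(-8 + (-1 + 3)*0) - 1*(-54)) + 123) = 1/(25*(1/(-8 + 2*0) + 54) + 123) = 1/(25*(1/(-8 + 0) + 54) + 123) = 1/(25*(1/(-8) + 54) + 123) = 1/(25*(-1/8 + 54) + 123) = 1/(25*(431/8) + 123) = 1/(10775/8 + 123) = 1/(11759/8) = 8/11759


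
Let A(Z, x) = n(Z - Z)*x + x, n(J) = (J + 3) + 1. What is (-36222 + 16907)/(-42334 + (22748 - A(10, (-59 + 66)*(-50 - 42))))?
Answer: 19315/16366 ≈ 1.1802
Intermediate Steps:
n(J) = 4 + J (n(J) = (3 + J) + 1 = 4 + J)
A(Z, x) = 5*x (A(Z, x) = (4 + (Z - Z))*x + x = (4 + 0)*x + x = 4*x + x = 5*x)
(-36222 + 16907)/(-42334 + (22748 - A(10, (-59 + 66)*(-50 - 42)))) = (-36222 + 16907)/(-42334 + (22748 - 5*(-59 + 66)*(-50 - 42))) = -19315/(-42334 + (22748 - 5*7*(-92))) = -19315/(-42334 + (22748 - 5*(-644))) = -19315/(-42334 + (22748 - 1*(-3220))) = -19315/(-42334 + (22748 + 3220)) = -19315/(-42334 + 25968) = -19315/(-16366) = -19315*(-1/16366) = 19315/16366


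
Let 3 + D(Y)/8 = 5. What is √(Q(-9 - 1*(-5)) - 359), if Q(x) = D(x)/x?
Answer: 11*I*√3 ≈ 19.053*I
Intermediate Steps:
D(Y) = 16 (D(Y) = -24 + 8*5 = -24 + 40 = 16)
Q(x) = 16/x
√(Q(-9 - 1*(-5)) - 359) = √(16/(-9 - 1*(-5)) - 359) = √(16/(-9 + 5) - 359) = √(16/(-4) - 359) = √(16*(-¼) - 359) = √(-4 - 359) = √(-363) = 11*I*√3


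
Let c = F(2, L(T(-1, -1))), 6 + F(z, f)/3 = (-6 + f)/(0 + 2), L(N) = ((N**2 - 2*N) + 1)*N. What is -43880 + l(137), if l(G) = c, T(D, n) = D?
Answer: -43913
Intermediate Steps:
L(N) = N*(1 + N**2 - 2*N) (L(N) = (1 + N**2 - 2*N)*N = N*(1 + N**2 - 2*N))
F(z, f) = -27 + 3*f/2 (F(z, f) = -18 + 3*((-6 + f)/(0 + 2)) = -18 + 3*((-6 + f)/2) = -18 + 3*((-6 + f)*(1/2)) = -18 + 3*(-3 + f/2) = -18 + (-9 + 3*f/2) = -27 + 3*f/2)
c = -33 (c = -27 + 3*(-(1 + (-1)**2 - 2*(-1)))/2 = -27 + 3*(-(1 + 1 + 2))/2 = -27 + 3*(-1*4)/2 = -27 + (3/2)*(-4) = -27 - 6 = -33)
l(G) = -33
-43880 + l(137) = -43880 - 33 = -43913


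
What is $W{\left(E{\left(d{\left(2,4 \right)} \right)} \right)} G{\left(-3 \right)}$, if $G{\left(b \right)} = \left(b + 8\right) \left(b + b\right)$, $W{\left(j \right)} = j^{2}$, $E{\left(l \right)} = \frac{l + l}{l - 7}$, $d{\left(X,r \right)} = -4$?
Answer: $- \frac{1920}{121} \approx -15.868$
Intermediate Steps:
$E{\left(l \right)} = \frac{2 l}{-7 + l}$
$G{\left(b \right)} = 2 b \left(8 + b\right)$ ($G{\left(b \right)} = \left(8 + b\right) 2 b = 2 b \left(8 + b\right)$)
$W{\left(E{\left(d{\left(2,4 \right)} \right)} \right)} G{\left(-3 \right)} = \left(2 \left(-4\right) \frac{1}{-7 - 4}\right)^{2} \cdot 2 \left(-3\right) \left(8 - 3\right) = \left(2 \left(-4\right) \frac{1}{-11}\right)^{2} \cdot 2 \left(-3\right) 5 = \left(2 \left(-4\right) \left(- \frac{1}{11}\right)\right)^{2} \left(-30\right) = \left(\frac{8}{11}\right)^{2} \left(-30\right) = \frac{64}{121} \left(-30\right) = - \frac{1920}{121}$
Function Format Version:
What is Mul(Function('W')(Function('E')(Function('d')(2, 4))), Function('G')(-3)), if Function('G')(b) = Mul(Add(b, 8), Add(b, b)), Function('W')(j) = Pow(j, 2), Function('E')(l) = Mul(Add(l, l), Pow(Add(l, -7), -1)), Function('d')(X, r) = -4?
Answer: Rational(-1920, 121) ≈ -15.868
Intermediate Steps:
Function('E')(l) = Mul(2, l, Pow(Add(-7, l), -1)) (Function('E')(l) = Mul(Mul(2, l), Pow(Add(-7, l), -1)) = Mul(2, l, Pow(Add(-7, l), -1)))
Function('G')(b) = Mul(2, b, Add(8, b)) (Function('G')(b) = Mul(Add(8, b), Mul(2, b)) = Mul(2, b, Add(8, b)))
Mul(Function('W')(Function('E')(Function('d')(2, 4))), Function('G')(-3)) = Mul(Pow(Mul(2, -4, Pow(Add(-7, -4), -1)), 2), Mul(2, -3, Add(8, -3))) = Mul(Pow(Mul(2, -4, Pow(-11, -1)), 2), Mul(2, -3, 5)) = Mul(Pow(Mul(2, -4, Rational(-1, 11)), 2), -30) = Mul(Pow(Rational(8, 11), 2), -30) = Mul(Rational(64, 121), -30) = Rational(-1920, 121)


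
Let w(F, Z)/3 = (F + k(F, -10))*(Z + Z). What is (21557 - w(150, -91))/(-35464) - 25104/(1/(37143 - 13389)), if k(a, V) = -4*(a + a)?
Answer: -21147906681281/35464 ≈ -5.9632e+8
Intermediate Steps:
k(a, V) = -8*a
w(F, Z) = -42*F*Z (w(F, Z) = 3*((F - 8*F)*(Z + Z)) = 3*((-7*F)*(2*Z)) = 3*(-14*F*Z) = -42*F*Z)
(21557 - w(150, -91))/(-35464) - 25104/(1/(37143 - 13389)) = (21557 - (-42)*150*(-91))/(-35464) - 25104/(1/(37143 - 13389)) = (21557 - 1*573300)*(-1/35464) - 25104/(1/23754) = (21557 - 573300)*(-1/35464) - 25104/1/23754 = -551743*(-1/35464) - 25104*23754 = 551743/35464 - 596320416 = -21147906681281/35464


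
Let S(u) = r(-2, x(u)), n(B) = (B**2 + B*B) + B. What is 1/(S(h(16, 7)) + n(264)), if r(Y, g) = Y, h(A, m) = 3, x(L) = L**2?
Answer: 1/139654 ≈ 7.1606e-6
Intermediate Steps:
n(B) = B + 2*B**2 (n(B) = (B**2 + B**2) + B = 2*B**2 + B = B + 2*B**2)
S(u) = -2
1/(S(h(16, 7)) + n(264)) = 1/(-2 + 264*(1 + 2*264)) = 1/(-2 + 264*(1 + 528)) = 1/(-2 + 264*529) = 1/(-2 + 139656) = 1/139654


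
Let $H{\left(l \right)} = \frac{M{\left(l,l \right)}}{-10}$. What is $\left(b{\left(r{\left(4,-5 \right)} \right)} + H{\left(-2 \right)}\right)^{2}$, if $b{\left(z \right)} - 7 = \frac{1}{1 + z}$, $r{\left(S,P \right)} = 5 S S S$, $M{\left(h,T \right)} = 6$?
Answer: $\frac{105616729}{2576025} \approx 41.0$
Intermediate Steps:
$r{\left(S,P \right)} = 5 S^{3}$ ($r{\left(S,P \right)} = 5 S^{2} S = 5 S^{3}$)
$H{\left(l \right)} = - \frac{3}{5}$ ($H{\left(l \right)} = \frac{6}{-10} = 6 \left(- \frac{1}{10}\right) = - \frac{3}{5}$)
$b{\left(z \right)} = 7 + \frac{1}{1 + z}$
$\left(b{\left(r{\left(4,-5 \right)} \right)} + H{\left(-2 \right)}\right)^{2} = \left(\frac{8 + 7 \cdot 5 \cdot 4^{3}}{1 + 5 \cdot 4^{3}} - \frac{3}{5}\right)^{2} = \left(\frac{8 + 7 \cdot 5 \cdot 64}{1 + 5 \cdot 64} - \frac{3}{5}\right)^{2} = \left(\frac{8 + 7 \cdot 320}{1 + 320} - \frac{3}{5}\right)^{2} = \left(\frac{8 + 2240}{321} - \frac{3}{5}\right)^{2} = \left(\frac{1}{321} \cdot 2248 - \frac{3}{5}\right)^{2} = \left(\frac{2248}{321} - \frac{3}{5}\right)^{2} = \left(\frac{10277}{1605}\right)^{2} = \frac{105616729}{2576025}$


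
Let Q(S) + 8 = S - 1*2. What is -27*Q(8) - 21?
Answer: 33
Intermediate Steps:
Q(S) = -10 + S (Q(S) = -8 + (S - 1*2) = -8 + (S - 2) = -8 + (-2 + S) = -10 + S)
-27*Q(8) - 21 = -27*(-10 + 8) - 21 = -27*(-2) - 21 = 54 - 21 = 33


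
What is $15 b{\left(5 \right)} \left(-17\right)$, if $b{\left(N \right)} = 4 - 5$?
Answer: $255$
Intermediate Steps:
$b{\left(N \right)} = -1$
$15 b{\left(5 \right)} \left(-17\right) = 15 \left(-1\right) \left(-17\right) = \left(-15\right) \left(-17\right) = 255$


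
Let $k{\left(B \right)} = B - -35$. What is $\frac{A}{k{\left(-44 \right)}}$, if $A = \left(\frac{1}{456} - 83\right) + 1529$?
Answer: $- \frac{659377}{4104} \approx -160.67$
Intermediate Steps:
$k{\left(B \right)} = 35 + B$ ($k{\left(B \right)} = B + 35 = 35 + B$)
$A = \frac{659377}{456}$ ($A = \left(\frac{1}{456} - 83\right) + 1529 = - \frac{37847}{456} + 1529 = \frac{659377}{456} \approx 1446.0$)
$\frac{A}{k{\left(-44 \right)}} = \frac{659377}{456 \left(35 - 44\right)} = \frac{659377}{456 \left(-9\right)} = \frac{659377}{456} \left(- \frac{1}{9}\right) = - \frac{659377}{4104}$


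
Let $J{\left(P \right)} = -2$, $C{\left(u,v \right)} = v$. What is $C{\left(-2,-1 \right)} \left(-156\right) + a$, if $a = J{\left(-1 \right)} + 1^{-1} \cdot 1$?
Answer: $155$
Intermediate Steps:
$a = -1$ ($a = -2 + 1^{-1} \cdot 1 = -2 + 1 \cdot 1 = -2 + 1 = -1$)
$C{\left(-2,-1 \right)} \left(-156\right) + a = \left(-1\right) \left(-156\right) - 1 = 156 - 1 = 155$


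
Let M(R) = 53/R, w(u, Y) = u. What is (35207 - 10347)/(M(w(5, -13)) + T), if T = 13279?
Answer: 31075/16612 ≈ 1.8706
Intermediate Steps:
(35207 - 10347)/(M(w(5, -13)) + T) = (35207 - 10347)/(53/5 + 13279) = 24860/(53*(1/5) + 13279) = 24860/(53/5 + 13279) = 24860/(66448/5) = 24860*(5/66448) = 31075/16612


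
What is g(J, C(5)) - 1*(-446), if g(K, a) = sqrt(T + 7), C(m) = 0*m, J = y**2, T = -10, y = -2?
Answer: 446 + I*sqrt(3) ≈ 446.0 + 1.732*I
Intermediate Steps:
J = 4 (J = (-2)**2 = 4)
C(m) = 0
g(K, a) = I*sqrt(3) (g(K, a) = sqrt(-10 + 7) = sqrt(-3) = I*sqrt(3))
g(J, C(5)) - 1*(-446) = I*sqrt(3) - 1*(-446) = I*sqrt(3) + 446 = 446 + I*sqrt(3)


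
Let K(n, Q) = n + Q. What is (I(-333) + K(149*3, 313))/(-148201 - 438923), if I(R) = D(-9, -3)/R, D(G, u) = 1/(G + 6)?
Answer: -759241/586536876 ≈ -0.0012944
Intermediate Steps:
D(G, u) = 1/(6 + G)
K(n, Q) = Q + n
I(R) = -1/(3*R) (I(R) = 1/((6 - 9)*R) = 1/((-3)*R) = -1/(3*R))
(I(-333) + K(149*3, 313))/(-148201 - 438923) = (-1/3/(-333) + (313 + 149*3))/(-148201 - 438923) = (-1/3*(-1/333) + (313 + 447))/(-587124) = (1/999 + 760)*(-1/587124) = (759241/999)*(-1/587124) = -759241/586536876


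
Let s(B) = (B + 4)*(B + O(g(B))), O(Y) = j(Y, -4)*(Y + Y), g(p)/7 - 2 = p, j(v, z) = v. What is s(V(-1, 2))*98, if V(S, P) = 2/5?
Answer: 30447032/125 ≈ 2.4358e+5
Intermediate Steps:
V(S, P) = ⅖ (V(S, P) = 2*(⅕) = ⅖)
g(p) = 14 + 7*p
O(Y) = 2*Y² (O(Y) = Y*(Y + Y) = Y*(2*Y) = 2*Y²)
s(B) = (4 + B)*(B + 2*(14 + 7*B)²) (s(B) = (B + 4)*(B + 2*(14 + 7*B)²) = (4 + B)*(B + 2*(14 + 7*B)²))
s(V(-1, 2))*98 = (1568 + 98*(⅖)³ + 785*(⅖)² + 1964*(⅖))*98 = (1568 + 98*(8/125) + 785*(4/25) + 3928/5)*98 = (1568 + 784/125 + 628/5 + 3928/5)*98 = (310684/125)*98 = 30447032/125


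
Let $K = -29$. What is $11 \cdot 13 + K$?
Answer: $114$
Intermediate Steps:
$11 \cdot 13 + K = 11 \cdot 13 - 29 = 143 - 29 = 114$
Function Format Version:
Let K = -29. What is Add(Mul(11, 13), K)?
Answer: 114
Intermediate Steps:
Add(Mul(11, 13), K) = Add(Mul(11, 13), -29) = Add(143, -29) = 114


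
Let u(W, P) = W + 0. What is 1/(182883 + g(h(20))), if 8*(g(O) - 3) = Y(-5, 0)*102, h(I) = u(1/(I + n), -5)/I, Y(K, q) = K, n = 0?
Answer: 4/731289 ≈ 5.4698e-6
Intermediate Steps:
u(W, P) = W
h(I) = I⁻² (h(I) = 1/((I + 0)*I) = 1/(I*I) = I⁻²)
g(O) = -243/4 (g(O) = 3 + (-5*102)/8 = 3 + (⅛)*(-510) = 3 - 255/4 = -243/4)
1/(182883 + g(h(20))) = 1/(182883 - 243/4) = 1/(731289/4) = 4/731289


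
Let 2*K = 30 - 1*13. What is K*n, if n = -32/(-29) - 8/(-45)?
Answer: 14212/1305 ≈ 10.890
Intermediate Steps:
K = 17/2 (K = (30 - 1*13)/2 = (30 - 13)/2 = (½)*17 = 17/2 ≈ 8.5000)
n = 1672/1305 (n = -32*(-1/29) - 8*(-1/45) = 32/29 + 8/45 = 1672/1305 ≈ 1.2812)
K*n = (17/2)*(1672/1305) = 14212/1305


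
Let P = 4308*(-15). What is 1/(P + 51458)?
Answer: -1/13162 ≈ -7.5976e-5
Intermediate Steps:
P = -64620
1/(P + 51458) = 1/(-64620 + 51458) = 1/(-13162) = -1/13162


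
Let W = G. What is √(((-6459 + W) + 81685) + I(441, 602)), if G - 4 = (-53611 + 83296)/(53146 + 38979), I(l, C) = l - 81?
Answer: √1026457993319/3685 ≈ 274.94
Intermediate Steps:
I(l, C) = -81 + l
G = 79637/18425 (G = 4 + (-53611 + 83296)/(53146 + 38979) = 4 + 29685/92125 = 4 + 29685*(1/92125) = 4 + 5937/18425 = 79637/18425 ≈ 4.3222)
W = 79637/18425 ≈ 4.3222
√(((-6459 + W) + 81685) + I(441, 602)) = √(((-6459 + 79637/18425) + 81685) + (-81 + 441)) = √((-118927438/18425 + 81685) + 360) = √(1386118687/18425 + 360) = √(1392751687/18425) = √1026457993319/3685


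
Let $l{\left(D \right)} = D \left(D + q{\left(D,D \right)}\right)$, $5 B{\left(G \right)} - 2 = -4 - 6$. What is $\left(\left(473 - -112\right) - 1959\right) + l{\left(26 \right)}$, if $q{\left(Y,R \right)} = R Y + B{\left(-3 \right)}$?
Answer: $\frac{84182}{5} \approx 16836.0$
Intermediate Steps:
$B{\left(G \right)} = - \frac{8}{5}$ ($B{\left(G \right)} = \frac{2}{5} + \frac{-4 - 6}{5} = \frac{2}{5} + \frac{1}{5} \left(-10\right) = \frac{2}{5} - 2 = - \frac{8}{5}$)
$q{\left(Y,R \right)} = - \frac{8}{5} + R Y$ ($q{\left(Y,R \right)} = R Y - \frac{8}{5} = - \frac{8}{5} + R Y$)
$l{\left(D \right)} = D \left(- \frac{8}{5} + D + D^{2}\right)$ ($l{\left(D \right)} = D \left(D + \left(- \frac{8}{5} + D D\right)\right) = D \left(D + \left(- \frac{8}{5} + D^{2}\right)\right) = D \left(- \frac{8}{5} + D + D^{2}\right)$)
$\left(\left(473 - -112\right) - 1959\right) + l{\left(26 \right)} = \left(\left(473 - -112\right) - 1959\right) + 26 \left(- \frac{8}{5} + 26 + 26^{2}\right) = \left(\left(473 + 112\right) - 1959\right) + 26 \left(- \frac{8}{5} + 26 + 676\right) = \left(585 - 1959\right) + 26 \cdot \frac{3502}{5} = -1374 + \frac{91052}{5} = \frac{84182}{5}$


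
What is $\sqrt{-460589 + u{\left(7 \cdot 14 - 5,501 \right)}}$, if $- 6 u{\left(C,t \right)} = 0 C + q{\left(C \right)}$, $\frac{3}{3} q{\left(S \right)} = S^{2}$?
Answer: $\frac{i \sqrt{1848122}}{2} \approx 679.73 i$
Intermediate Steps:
$q{\left(S \right)} = S^{2}$
$u{\left(C,t \right)} = - \frac{C^{2}}{6}$ ($u{\left(C,t \right)} = - \frac{0 C + C^{2}}{6} = - \frac{0 + C^{2}}{6} = - \frac{C^{2}}{6}$)
$\sqrt{-460589 + u{\left(7 \cdot 14 - 5,501 \right)}} = \sqrt{-460589 - \frac{\left(7 \cdot 14 - 5\right)^{2}}{6}} = \sqrt{-460589 - \frac{\left(98 - 5\right)^{2}}{6}} = \sqrt{-460589 - \frac{93^{2}}{6}} = \sqrt{-460589 - \frac{2883}{2}} = \sqrt{- \frac{924061}{2}} = \frac{i \sqrt{1848122}}{2}$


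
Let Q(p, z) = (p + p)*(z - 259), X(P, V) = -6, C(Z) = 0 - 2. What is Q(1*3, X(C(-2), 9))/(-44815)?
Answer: 318/8963 ≈ 0.035479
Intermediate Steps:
C(Z) = -2
Q(p, z) = 2*p*(-259 + z) (Q(p, z) = (2*p)*(-259 + z) = 2*p*(-259 + z))
Q(1*3, X(C(-2), 9))/(-44815) = (2*(1*3)*(-259 - 6))/(-44815) = (2*3*(-265))*(-1/44815) = -1590*(-1/44815) = 318/8963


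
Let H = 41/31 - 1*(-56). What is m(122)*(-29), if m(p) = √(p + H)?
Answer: -29*√172329/31 ≈ -388.34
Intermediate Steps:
H = 1777/31 (H = 41*(1/31) + 56 = 41/31 + 56 = 1777/31 ≈ 57.323)
m(p) = √(1777/31 + p) (m(p) = √(p + 1777/31) = √(1777/31 + p))
m(122)*(-29) = (√(55087 + 961*122)/31)*(-29) = (√(55087 + 117242)/31)*(-29) = (√172329/31)*(-29) = -29*√172329/31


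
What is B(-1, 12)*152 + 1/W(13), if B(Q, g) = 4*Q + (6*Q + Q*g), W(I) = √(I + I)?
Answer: -3344 + √26/26 ≈ -3343.8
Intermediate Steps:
W(I) = √2*√I (W(I) = √(2*I) = √2*√I)
B(Q, g) = 10*Q + Q*g
B(-1, 12)*152 + 1/W(13) = -(10 + 12)*152 + 1/(√2*√13) = -1*22*152 + 1/(√26) = -22*152 + √26/26 = -3344 + √26/26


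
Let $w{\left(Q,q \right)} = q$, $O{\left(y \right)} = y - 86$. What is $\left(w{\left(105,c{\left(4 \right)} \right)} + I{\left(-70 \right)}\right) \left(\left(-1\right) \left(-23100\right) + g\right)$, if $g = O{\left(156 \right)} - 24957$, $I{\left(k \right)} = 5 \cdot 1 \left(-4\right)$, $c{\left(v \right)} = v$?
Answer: $28592$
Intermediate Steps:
$O{\left(y \right)} = -86 + y$
$I{\left(k \right)} = -20$ ($I{\left(k \right)} = 5 \left(-4\right) = -20$)
$g = -24887$ ($g = \left(-86 + 156\right) - 24957 = 70 - 24957 = -24887$)
$\left(w{\left(105,c{\left(4 \right)} \right)} + I{\left(-70 \right)}\right) \left(\left(-1\right) \left(-23100\right) + g\right) = \left(4 - 20\right) \left(\left(-1\right) \left(-23100\right) - 24887\right) = - 16 \left(23100 - 24887\right) = \left(-16\right) \left(-1787\right) = 28592$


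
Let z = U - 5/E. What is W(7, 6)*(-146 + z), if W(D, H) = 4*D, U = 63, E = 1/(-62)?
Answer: 6356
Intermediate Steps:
E = -1/62 ≈ -0.016129
z = 373 (z = 63 - 5/(-1/62) = 63 - 5*(-62) = 63 - 1*(-310) = 63 + 310 = 373)
W(7, 6)*(-146 + z) = (4*7)*(-146 + 373) = 28*227 = 6356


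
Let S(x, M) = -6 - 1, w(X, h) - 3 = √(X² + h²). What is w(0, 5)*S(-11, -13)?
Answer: -56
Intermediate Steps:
w(X, h) = 3 + √(X² + h²)
S(x, M) = -7
w(0, 5)*S(-11, -13) = (3 + √(0² + 5²))*(-7) = (3 + √(0 + 25))*(-7) = (3 + √25)*(-7) = (3 + 5)*(-7) = 8*(-7) = -56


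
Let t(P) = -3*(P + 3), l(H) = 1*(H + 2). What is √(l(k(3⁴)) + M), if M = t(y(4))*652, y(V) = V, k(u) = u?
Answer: I*√13609 ≈ 116.66*I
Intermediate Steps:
l(H) = 2 + H (l(H) = 1*(2 + H) = 2 + H)
t(P) = -9 - 3*P (t(P) = -3*(3 + P) = -9 - 3*P)
M = -13692 (M = (-9 - 3*4)*652 = (-9 - 12)*652 = -21*652 = -13692)
√(l(k(3⁴)) + M) = √((2 + 3⁴) - 13692) = √((2 + 81) - 13692) = √(83 - 13692) = √(-13609) = I*√13609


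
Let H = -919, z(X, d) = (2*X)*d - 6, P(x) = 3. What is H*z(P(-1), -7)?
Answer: 44112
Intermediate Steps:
z(X, d) = -6 + 2*X*d (z(X, d) = 2*X*d - 6 = -6 + 2*X*d)
H*z(P(-1), -7) = -919*(-6 + 2*3*(-7)) = -919*(-6 - 42) = -919*(-48) = 44112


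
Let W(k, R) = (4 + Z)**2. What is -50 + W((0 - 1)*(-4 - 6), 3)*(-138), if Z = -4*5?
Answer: -35378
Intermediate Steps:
Z = -20
W(k, R) = 256 (W(k, R) = (4 - 20)**2 = (-16)**2 = 256)
-50 + W((0 - 1)*(-4 - 6), 3)*(-138) = -50 + 256*(-138) = -50 - 35328 = -35378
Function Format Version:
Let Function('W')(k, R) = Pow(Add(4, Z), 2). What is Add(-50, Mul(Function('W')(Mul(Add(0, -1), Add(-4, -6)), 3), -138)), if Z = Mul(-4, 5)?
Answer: -35378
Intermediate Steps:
Z = -20
Function('W')(k, R) = 256 (Function('W')(k, R) = Pow(Add(4, -20), 2) = Pow(-16, 2) = 256)
Add(-50, Mul(Function('W')(Mul(Add(0, -1), Add(-4, -6)), 3), -138)) = Add(-50, Mul(256, -138)) = Add(-50, -35328) = -35378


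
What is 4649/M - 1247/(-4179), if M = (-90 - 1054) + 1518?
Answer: 19894549/1562946 ≈ 12.729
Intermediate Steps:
M = 374 (M = -1144 + 1518 = 374)
4649/M - 1247/(-4179) = 4649/374 - 1247/(-4179) = 4649*(1/374) - 1247*(-1/4179) = 4649/374 + 1247/4179 = 19894549/1562946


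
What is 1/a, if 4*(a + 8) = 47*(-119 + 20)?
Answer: -4/4685 ≈ -0.00085379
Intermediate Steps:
a = -4685/4 (a = -8 + (47*(-119 + 20))/4 = -8 + (47*(-99))/4 = -8 + (¼)*(-4653) = -8 - 4653/4 = -4685/4 ≈ -1171.3)
1/a = 1/(-4685/4) = -4/4685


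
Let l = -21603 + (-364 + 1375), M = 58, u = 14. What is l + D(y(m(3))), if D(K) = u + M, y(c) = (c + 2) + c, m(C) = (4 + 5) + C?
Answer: -20520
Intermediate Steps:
m(C) = 9 + C
y(c) = 2 + 2*c (y(c) = (2 + c) + c = 2 + 2*c)
D(K) = 72 (D(K) = 14 + 58 = 72)
l = -20592 (l = -21603 + 1011 = -20592)
l + D(y(m(3))) = -20592 + 72 = -20520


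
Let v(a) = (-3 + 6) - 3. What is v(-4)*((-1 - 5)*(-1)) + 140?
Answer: 140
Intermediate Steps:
v(a) = 0 (v(a) = 3 - 3 = 0)
v(-4)*((-1 - 5)*(-1)) + 140 = 0*((-1 - 5)*(-1)) + 140 = 0*(-6*(-1)) + 140 = 0*6 + 140 = 0 + 140 = 140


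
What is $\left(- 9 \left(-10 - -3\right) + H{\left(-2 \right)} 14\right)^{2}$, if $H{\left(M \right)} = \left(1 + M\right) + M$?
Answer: $441$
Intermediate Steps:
$H{\left(M \right)} = 1 + 2 M$
$\left(- 9 \left(-10 - -3\right) + H{\left(-2 \right)} 14\right)^{2} = \left(- 9 \left(-10 - -3\right) + \left(1 + 2 \left(-2\right)\right) 14\right)^{2} = \left(- 9 \left(-10 + 3\right) + \left(1 - 4\right) 14\right)^{2} = \left(\left(-9\right) \left(-7\right) - 42\right)^{2} = \left(63 - 42\right)^{2} = 21^{2} = 441$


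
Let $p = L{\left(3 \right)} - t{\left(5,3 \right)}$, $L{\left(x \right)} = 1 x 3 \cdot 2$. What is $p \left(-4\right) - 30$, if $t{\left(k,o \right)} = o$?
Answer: $-90$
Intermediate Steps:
$L{\left(x \right)} = 6 x$ ($L{\left(x \right)} = 1 \cdot 3 x 2 = 3 x 2 = 6 x$)
$p = 15$ ($p = 6 \cdot 3 - 3 = 18 - 3 = 15$)
$p \left(-4\right) - 30 = 15 \left(-4\right) - 30 = -60 - 30 = -90$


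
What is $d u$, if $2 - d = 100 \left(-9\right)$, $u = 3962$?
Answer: $3573724$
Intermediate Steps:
$d = 902$ ($d = 2 - 100 \left(-9\right) = 2 - -900 = 2 + 900 = 902$)
$d u = 902 \cdot 3962 = 3573724$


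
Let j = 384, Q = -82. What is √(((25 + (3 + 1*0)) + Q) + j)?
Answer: √330 ≈ 18.166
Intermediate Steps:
√(((25 + (3 + 1*0)) + Q) + j) = √(((25 + (3 + 1*0)) - 82) + 384) = √(((25 + (3 + 0)) - 82) + 384) = √(((25 + 3) - 82) + 384) = √((28 - 82) + 384) = √(-54 + 384) = √330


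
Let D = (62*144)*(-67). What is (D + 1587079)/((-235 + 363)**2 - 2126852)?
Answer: -988903/2110468 ≈ -0.46857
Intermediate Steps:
D = -598176 (D = 8928*(-67) = -598176)
(D + 1587079)/((-235 + 363)**2 - 2126852) = (-598176 + 1587079)/((-235 + 363)**2 - 2126852) = 988903/(128**2 - 2126852) = 988903/(16384 - 2126852) = 988903/(-2110468) = 988903*(-1/2110468) = -988903/2110468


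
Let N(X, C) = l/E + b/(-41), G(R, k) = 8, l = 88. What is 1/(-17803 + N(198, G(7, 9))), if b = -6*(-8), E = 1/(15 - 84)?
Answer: -41/978923 ≈ -4.1883e-5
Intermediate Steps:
E = -1/69 (E = 1/(-69) = -1/69 ≈ -0.014493)
b = 48
N(X, C) = -249000/41 (N(X, C) = 88/(-1/69) + 48/(-41) = 88*(-69) + 48*(-1/41) = -6072 - 48/41 = -249000/41)
1/(-17803 + N(198, G(7, 9))) = 1/(-17803 - 249000/41) = 1/(-978923/41) = -41/978923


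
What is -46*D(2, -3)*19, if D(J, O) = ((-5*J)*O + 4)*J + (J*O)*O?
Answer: -75164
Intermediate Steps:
D(J, O) = J*O**2 + J*(4 - 5*J*O) (D(J, O) = (-5*J*O + 4)*J + J*O**2 = (4 - 5*J*O)*J + J*O**2 = J*(4 - 5*J*O) + J*O**2 = J*O**2 + J*(4 - 5*J*O))
-46*D(2, -3)*19 = -92*(4 + (-3)**2 - 5*2*(-3))*19 = -92*(4 + 9 + 30)*19 = -92*43*19 = -46*86*19 = -3956*19 = -75164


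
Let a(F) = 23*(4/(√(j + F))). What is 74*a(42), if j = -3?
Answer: 6808*√39/39 ≈ 1090.2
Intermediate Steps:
a(F) = 92/√(-3 + F) (a(F) = 23*(4/(√(-3 + F))) = 23*(4/√(-3 + F)) = 92/√(-3 + F))
74*a(42) = 74*(92/√(-3 + 42)) = 74*(92/√39) = 74*(92*(√39/39)) = 74*(92*√39/39) = 6808*√39/39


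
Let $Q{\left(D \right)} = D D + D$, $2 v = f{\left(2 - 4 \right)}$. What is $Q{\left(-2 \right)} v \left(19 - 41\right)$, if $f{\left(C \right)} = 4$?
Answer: $-88$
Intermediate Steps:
$v = 2$ ($v = \frac{1}{2} \cdot 4 = 2$)
$Q{\left(D \right)} = D + D^{2}$ ($Q{\left(D \right)} = D^{2} + D = D + D^{2}$)
$Q{\left(-2 \right)} v \left(19 - 41\right) = - 2 \left(1 - 2\right) 2 \left(19 - 41\right) = \left(-2\right) \left(-1\right) 2 \left(-22\right) = 2 \cdot 2 \left(-22\right) = 4 \left(-22\right) = -88$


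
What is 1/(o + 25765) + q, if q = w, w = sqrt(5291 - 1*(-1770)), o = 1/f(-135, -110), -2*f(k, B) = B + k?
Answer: 245/6312427 + sqrt(7061) ≈ 84.030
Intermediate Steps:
f(k, B) = -B/2 - k/2 (f(k, B) = -(B + k)/2 = -B/2 - k/2)
o = 2/245 (o = 1/(-1/2*(-110) - 1/2*(-135)) = 1/(55 + 135/2) = 1/(245/2) = 2/245 ≈ 0.0081633)
w = sqrt(7061) (w = sqrt(5291 + 1770) = sqrt(7061) ≈ 84.030)
q = sqrt(7061) ≈ 84.030
1/(o + 25765) + q = 1/(2/245 + 25765) + sqrt(7061) = 1/(6312427/245) + sqrt(7061) = 245/6312427 + sqrt(7061)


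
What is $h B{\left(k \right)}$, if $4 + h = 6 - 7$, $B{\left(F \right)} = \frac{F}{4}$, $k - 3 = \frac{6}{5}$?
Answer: $- \frac{21}{4} \approx -5.25$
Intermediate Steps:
$k = \frac{21}{5}$ ($k = 3 + \frac{6}{5} = \frac{21}{5} \approx 4.2$)
$B{\left(F \right)} = \frac{F}{4}$ ($B{\left(F \right)} = F \frac{1}{4} = \frac{F}{4}$)
$h = -5$ ($h = -4 + \left(6 - 7\right) = -4 - 1 = -5$)
$h B{\left(k \right)} = - 5 \cdot \frac{1}{4} \cdot \frac{21}{5} = \left(-5\right) \frac{21}{20} = - \frac{21}{4}$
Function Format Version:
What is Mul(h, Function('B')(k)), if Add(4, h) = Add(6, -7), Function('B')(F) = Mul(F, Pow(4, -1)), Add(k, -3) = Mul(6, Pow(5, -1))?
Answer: Rational(-21, 4) ≈ -5.2500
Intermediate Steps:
k = Rational(21, 5) (k = Add(3, Mul(6, Pow(5, -1))) = Add(3, Mul(6, Rational(1, 5))) = Add(3, Rational(6, 5)) = Rational(21, 5) ≈ 4.2000)
Function('B')(F) = Mul(Rational(1, 4), F) (Function('B')(F) = Mul(F, Rational(1, 4)) = Mul(Rational(1, 4), F))
h = -5 (h = Add(-4, Add(6, -7)) = Add(-4, -1) = -5)
Mul(h, Function('B')(k)) = Mul(-5, Mul(Rational(1, 4), Rational(21, 5))) = Mul(-5, Rational(21, 20)) = Rational(-21, 4)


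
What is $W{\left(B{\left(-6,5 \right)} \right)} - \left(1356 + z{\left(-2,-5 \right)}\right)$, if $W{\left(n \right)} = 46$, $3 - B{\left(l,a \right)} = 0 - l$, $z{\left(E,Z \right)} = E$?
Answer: $-1308$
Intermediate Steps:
$B{\left(l,a \right)} = 3 + l$ ($B{\left(l,a \right)} = 3 - \left(0 - l\right) = 3 - - l = 3 + l$)
$W{\left(B{\left(-6,5 \right)} \right)} - \left(1356 + z{\left(-2,-5 \right)}\right) = 46 - 1354 = -1308$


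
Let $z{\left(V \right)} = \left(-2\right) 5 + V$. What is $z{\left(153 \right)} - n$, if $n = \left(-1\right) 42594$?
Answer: $42737$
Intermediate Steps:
$z{\left(V \right)} = -10 + V$
$n = -42594$
$z{\left(153 \right)} - n = \left(-10 + 153\right) - -42594 = 143 + 42594 = 42737$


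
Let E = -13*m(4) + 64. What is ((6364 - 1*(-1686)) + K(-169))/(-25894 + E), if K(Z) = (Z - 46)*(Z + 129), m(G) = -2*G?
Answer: -8325/12863 ≈ -0.64721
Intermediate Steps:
K(Z) = (-46 + Z)*(129 + Z)
E = 168 (E = -(-26)*4 + 64 = -13*(-8) + 64 = 104 + 64 = 168)
((6364 - 1*(-1686)) + K(-169))/(-25894 + E) = ((6364 - 1*(-1686)) + (-5934 + (-169)² + 83*(-169)))/(-25894 + 168) = ((6364 + 1686) + (-5934 + 28561 - 14027))/(-25726) = (8050 + 8600)*(-1/25726) = 16650*(-1/25726) = -8325/12863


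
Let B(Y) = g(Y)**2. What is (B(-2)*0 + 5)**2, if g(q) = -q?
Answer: 25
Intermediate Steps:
B(Y) = Y**2 (B(Y) = (-Y)**2 = Y**2)
(B(-2)*0 + 5)**2 = ((-2)**2*0 + 5)**2 = (4*0 + 5)**2 = (0 + 5)**2 = 5**2 = 25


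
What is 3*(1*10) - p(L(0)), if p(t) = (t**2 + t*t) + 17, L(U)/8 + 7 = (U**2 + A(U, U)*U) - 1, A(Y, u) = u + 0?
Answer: -8179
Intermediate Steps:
A(Y, u) = u
L(U) = -64 + 16*U**2 (L(U) = -56 + 8*((U**2 + U*U) - 1) = -56 + 8*((U**2 + U**2) - 1) = -56 + 8*(2*U**2 - 1) = -56 + 8*(-1 + 2*U**2) = -56 + (-8 + 16*U**2) = -64 + 16*U**2)
p(t) = 17 + 2*t**2 (p(t) = (t**2 + t**2) + 17 = 2*t**2 + 17 = 17 + 2*t**2)
3*(1*10) - p(L(0)) = 3*(1*10) - (17 + 2*(-64 + 16*0**2)**2) = 3*10 - (17 + 2*(-64 + 16*0)**2) = 30 - (17 + 2*(-64 + 0)**2) = 30 - (17 + 2*(-64)**2) = 30 - (17 + 2*4096) = 30 - (17 + 8192) = 30 - 1*8209 = 30 - 8209 = -8179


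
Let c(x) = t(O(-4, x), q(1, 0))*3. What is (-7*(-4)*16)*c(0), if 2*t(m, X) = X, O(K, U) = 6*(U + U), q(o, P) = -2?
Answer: -1344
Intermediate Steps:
O(K, U) = 12*U (O(K, U) = 6*(2*U) = 12*U)
t(m, X) = X/2
c(x) = -3 (c(x) = ((½)*(-2))*3 = -1*3 = -3)
(-7*(-4)*16)*c(0) = (-7*(-4)*16)*(-3) = (28*16)*(-3) = 448*(-3) = -1344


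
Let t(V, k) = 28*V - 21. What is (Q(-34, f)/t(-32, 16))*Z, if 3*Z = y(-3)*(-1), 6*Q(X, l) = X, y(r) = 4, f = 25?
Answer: -68/8253 ≈ -0.0082394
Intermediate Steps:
Q(X, l) = X/6
t(V, k) = -21 + 28*V
Z = -4/3 (Z = (4*(-1))/3 = (⅓)*(-4) = -4/3 ≈ -1.3333)
(Q(-34, f)/t(-32, 16))*Z = (((⅙)*(-34))/(-21 + 28*(-32)))*(-4/3) = -17/(3*(-21 - 896))*(-4/3) = -17/3/(-917)*(-4/3) = -17/3*(-1/917)*(-4/3) = (17/2751)*(-4/3) = -68/8253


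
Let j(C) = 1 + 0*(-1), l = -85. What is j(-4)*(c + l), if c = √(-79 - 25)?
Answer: -85 + 2*I*√26 ≈ -85.0 + 10.198*I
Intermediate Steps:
j(C) = 1 (j(C) = 1 + 0 = 1)
c = 2*I*√26 (c = √(-104) = 2*I*√26 ≈ 10.198*I)
j(-4)*(c + l) = 1*(2*I*√26 - 85) = 1*(-85 + 2*I*√26) = -85 + 2*I*√26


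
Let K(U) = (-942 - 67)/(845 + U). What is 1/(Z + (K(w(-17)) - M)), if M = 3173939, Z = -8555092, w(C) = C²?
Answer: -1134/13300722163 ≈ -8.5259e-8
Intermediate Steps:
K(U) = -1009/(845 + U)
1/(Z + (K(w(-17)) - M)) = 1/(-8555092 + (-1009/(845 + (-17)²) - 1*3173939)) = 1/(-8555092 + (-1009/(845 + 289) - 3173939)) = 1/(-8555092 + (-1009/1134 - 3173939)) = 1/(-8555092 - 3599247835/1134) = 1/(-13300722163/1134) = -1134/13300722163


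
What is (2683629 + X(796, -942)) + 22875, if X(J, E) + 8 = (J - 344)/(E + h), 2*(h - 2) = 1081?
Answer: 2162489400/799 ≈ 2.7065e+6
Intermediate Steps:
h = 1085/2 (h = 2 + (½)*1081 = 2 + 1081/2 = 1085/2 ≈ 542.50)
X(J, E) = -8 + (-344 + J)/(1085/2 + E) (X(J, E) = -8 + (J - 344)/(E + 1085/2) = -8 + (-344 + J)/(1085/2 + E))
(2683629 + X(796, -942)) + 22875 = (2683629 + 2*(-4684 + 796 - 8*(-942))/(1085 + 2*(-942))) + 22875 = (2683629 + 2*(-4684 + 796 + 7536)/(1085 - 1884)) + 22875 = (2683629 + 2*3648/(-799)) + 22875 = (2683629 + 2*(-1/799)*3648) + 22875 = (2683629 - 7296/799) + 22875 = 2144212275/799 + 22875 = 2162489400/799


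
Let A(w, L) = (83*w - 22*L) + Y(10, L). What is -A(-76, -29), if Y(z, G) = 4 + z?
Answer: 5656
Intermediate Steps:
A(w, L) = 14 - 22*L + 83*w (A(w, L) = (83*w - 22*L) + (4 + 10) = (-22*L + 83*w) + 14 = 14 - 22*L + 83*w)
-A(-76, -29) = -(14 - 22*(-29) + 83*(-76)) = -(14 + 638 - 6308) = -1*(-5656) = 5656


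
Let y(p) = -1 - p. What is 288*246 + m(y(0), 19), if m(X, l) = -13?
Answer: 70835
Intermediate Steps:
288*246 + m(y(0), 19) = 288*246 - 13 = 70848 - 13 = 70835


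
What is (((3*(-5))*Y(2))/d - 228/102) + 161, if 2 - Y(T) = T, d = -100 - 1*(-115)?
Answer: 2699/17 ≈ 158.76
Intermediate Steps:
d = 15 (d = -100 + 115 = 15)
Y(T) = 2 - T
(((3*(-5))*Y(2))/d - 228/102) + 161 = (((3*(-5))*(2 - 1*2))/15 - 228/102) + 161 = (-15*(2 - 2)*(1/15) - 228*1/102) + 161 = (-15*0*(1/15) - 38/17) + 161 = (0*(1/15) - 38/17) + 161 = (0 - 38/17) + 161 = -38/17 + 161 = 2699/17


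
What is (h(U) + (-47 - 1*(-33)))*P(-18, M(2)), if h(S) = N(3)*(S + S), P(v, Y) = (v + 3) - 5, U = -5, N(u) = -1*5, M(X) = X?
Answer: -720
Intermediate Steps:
N(u) = -5
P(v, Y) = -2 + v (P(v, Y) = (3 + v) - 5 = -2 + v)
h(S) = -10*S (h(S) = -5*(S + S) = -10*S)
(h(U) + (-47 - 1*(-33)))*P(-18, M(2)) = (-10*(-5) + (-47 - 1*(-33)))*(-2 - 18) = (50 + (-47 + 33))*(-20) = (50 - 14)*(-20) = 36*(-20) = -720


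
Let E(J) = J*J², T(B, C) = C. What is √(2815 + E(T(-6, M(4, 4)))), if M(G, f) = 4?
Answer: √2879 ≈ 53.656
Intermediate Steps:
E(J) = J³
√(2815 + E(T(-6, M(4, 4)))) = √(2815 + 4³) = √(2815 + 64) = √2879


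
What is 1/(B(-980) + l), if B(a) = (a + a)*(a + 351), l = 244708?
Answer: 1/1477548 ≈ 6.7680e-7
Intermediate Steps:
B(a) = 2*a*(351 + a) (B(a) = (2*a)*(351 + a) = 2*a*(351 + a))
1/(B(-980) + l) = 1/(2*(-980)*(351 - 980) + 244708) = 1/(2*(-980)*(-629) + 244708) = 1/(1232840 + 244708) = 1/1477548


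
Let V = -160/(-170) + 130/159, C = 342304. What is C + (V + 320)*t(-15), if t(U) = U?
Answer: 304067334/901 ≈ 3.3748e+5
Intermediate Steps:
V = 4754/2703 (V = -160*(-1/170) + 130*(1/159) = 16/17 + 130/159 = 4754/2703 ≈ 1.7588)
C + (V + 320)*t(-15) = 342304 + (4754/2703 + 320)*(-15) = 342304 + (869714/2703)*(-15) = 342304 - 4348570/901 = 304067334/901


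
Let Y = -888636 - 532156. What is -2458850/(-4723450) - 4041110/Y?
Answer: 13283232611/3947670572 ≈ 3.3648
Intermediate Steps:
Y = -1420792
-2458850/(-4723450) - 4041110/Y = -2458850/(-4723450) - 4041110/(-1420792) = -2458850*(-1/4723450) - 4041110*(-1/1420792) = 49177/94469 + 2020555/710396 = 13283232611/3947670572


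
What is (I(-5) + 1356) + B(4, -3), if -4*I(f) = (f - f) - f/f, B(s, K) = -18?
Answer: 5353/4 ≈ 1338.3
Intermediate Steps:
I(f) = 1/4 (I(f) = -((f - f) - f/f)/4 = -(0 - 1*1)/4 = -(0 - 1)/4 = -1/4*(-1) = 1/4)
(I(-5) + 1356) + B(4, -3) = (1/4 + 1356) - 18 = 5425/4 - 18 = 5353/4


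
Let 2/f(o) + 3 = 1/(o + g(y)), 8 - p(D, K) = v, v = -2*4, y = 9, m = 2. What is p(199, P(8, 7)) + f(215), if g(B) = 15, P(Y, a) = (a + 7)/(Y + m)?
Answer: 10564/689 ≈ 15.332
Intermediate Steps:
v = -8
P(Y, a) = (7 + a)/(2 + Y) (P(Y, a) = (a + 7)/(Y + 2) = (7 + a)/(2 + Y))
p(D, K) = 16 (p(D, K) = 8 - 1*(-8) = 8 + 8 = 16)
f(o) = 2/(-3 + 1/(15 + o)) (f(o) = 2/(-3 + 1/(o + 15)) = 2/(-3 + 1/(15 + o)))
p(199, P(8, 7)) + f(215) = 16 + 2*(-15 - 1*215)/(44 + 3*215) = 16 + 2*(-15 - 215)/(44 + 645) = 16 + 2*(-230)/689 = 16 + 2*(1/689)*(-230) = 16 - 460/689 = 10564/689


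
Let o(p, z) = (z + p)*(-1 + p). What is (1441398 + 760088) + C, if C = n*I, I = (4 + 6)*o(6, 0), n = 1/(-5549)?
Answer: 12216045514/5549 ≈ 2.2015e+6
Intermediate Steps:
n = -1/5549 ≈ -0.00018021
o(p, z) = (-1 + p)*(p + z) (o(p, z) = (p + z)*(-1 + p) = (-1 + p)*(p + z))
I = 300 (I = (4 + 6)*(6² - 1*6 - 1*0 + 6*0) = 10*(36 - 6 + 0 + 0) = 10*30 = 300)
C = -300/5549 (C = -1/5549*300 = -300/5549 ≈ -0.054064)
(1441398 + 760088) + C = (1441398 + 760088) - 300/5549 = 2201486 - 300/5549 = 12216045514/5549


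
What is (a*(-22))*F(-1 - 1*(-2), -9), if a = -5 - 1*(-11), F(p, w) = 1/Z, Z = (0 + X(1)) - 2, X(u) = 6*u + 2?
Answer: -22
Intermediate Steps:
X(u) = 2 + 6*u
Z = 6 (Z = (0 + (2 + 6*1)) - 2 = (0 + (2 + 6)) - 2 = (0 + 8) - 2 = 8 - 2 = 6)
F(p, w) = 1/6
a = 6 (a = -5 + 11 = 6)
(a*(-22))*F(-1 - 1*(-2), -9) = (6*(-22))*(1/6) = -132*1/6 = -22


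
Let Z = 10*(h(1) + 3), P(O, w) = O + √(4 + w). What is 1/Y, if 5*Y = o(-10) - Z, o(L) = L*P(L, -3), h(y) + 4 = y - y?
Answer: 1/20 ≈ 0.050000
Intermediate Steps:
h(y) = -4 (h(y) = -4 + (y - y) = -4 + 0 = -4)
o(L) = L*(1 + L) (o(L) = L*(L + √(4 - 3)) = L*(L + √1) = L*(L + 1) = L*(1 + L))
Z = -10 (Z = 10*(-4 + 3) = 10*(-1) = -10)
Y = 20 (Y = (-10*(1 - 10) - 1*(-10))/5 = (-10*(-9) + 10)/5 = (90 + 10)/5 = (⅕)*100 = 20)
1/Y = 1/20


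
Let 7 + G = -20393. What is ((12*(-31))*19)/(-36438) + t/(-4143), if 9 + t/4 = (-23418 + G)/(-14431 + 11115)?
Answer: 1320344088/6952667977 ≈ 0.18990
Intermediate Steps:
G = -20400 (G = -7 - 20393 = -20400)
t = 13974/829 (t = -36 + 4*((-23418 - 20400)/(-14431 + 11115)) = -36 + 4*(-43818/(-3316)) = -36 + 4*(-43818*(-1/3316)) = -36 + 4*(21909/1658) = -36 + 43818/829 = 13974/829 ≈ 16.856)
((12*(-31))*19)/(-36438) + t/(-4143) = ((12*(-31))*19)/(-36438) + (13974/829)/(-4143) = -372*19*(-1/36438) + (13974/829)*(-1/4143) = -7068*(-1/36438) - 4658/1144849 = 1178/6073 - 4658/1144849 = 1320344088/6952667977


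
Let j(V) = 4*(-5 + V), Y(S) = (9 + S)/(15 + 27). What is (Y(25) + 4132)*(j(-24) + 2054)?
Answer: 56065694/7 ≈ 8.0094e+6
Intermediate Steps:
Y(S) = 3/14 + S/42 (Y(S) = (9 + S)/42 = (9 + S)*(1/42) = 3/14 + S/42)
j(V) = -20 + 4*V
(Y(25) + 4132)*(j(-24) + 2054) = ((3/14 + (1/42)*25) + 4132)*((-20 + 4*(-24)) + 2054) = ((3/14 + 25/42) + 4132)*((-20 - 96) + 2054) = (17/21 + 4132)*(-116 + 2054) = (86789/21)*1938 = 56065694/7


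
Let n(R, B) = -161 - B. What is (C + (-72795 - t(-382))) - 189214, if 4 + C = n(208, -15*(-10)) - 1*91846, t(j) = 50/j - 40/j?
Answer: -67646465/191 ≈ -3.5417e+5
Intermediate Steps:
t(j) = 10/j
C = -92161 (C = -4 + ((-161 - (-15)*(-10)) - 1*91846) = -4 + ((-161 - 1*150) - 91846) = -4 + ((-161 - 150) - 91846) = -4 + (-311 - 91846) = -4 - 92157 = -92161)
(C + (-72795 - t(-382))) - 189214 = (-92161 + (-72795 - 10/(-382))) - 189214 = (-92161 + (-72795 - 10*(-1)/382)) - 189214 = (-92161 + (-72795 - 1*(-5/191))) - 189214 = (-92161 + (-72795 + 5/191)) - 189214 = (-92161 - 13903840/191) - 189214 = -31506591/191 - 189214 = -67646465/191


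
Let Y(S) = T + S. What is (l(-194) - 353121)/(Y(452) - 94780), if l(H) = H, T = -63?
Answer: 353315/94391 ≈ 3.7431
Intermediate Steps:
Y(S) = -63 + S
(l(-194) - 353121)/(Y(452) - 94780) = (-194 - 353121)/((-63 + 452) - 94780) = -353315/(389 - 94780) = -353315/(-94391) = -353315*(-1/94391) = 353315/94391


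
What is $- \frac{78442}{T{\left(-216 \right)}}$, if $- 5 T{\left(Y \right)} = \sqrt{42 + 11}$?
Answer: $\frac{392210 \sqrt{53}}{53} \approx 53874.0$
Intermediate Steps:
$T{\left(Y \right)} = - \frac{\sqrt{53}}{5}$ ($T{\left(Y \right)} = - \frac{\sqrt{42 + 11}}{5} = - \frac{\sqrt{53}}{5}$)
$- \frac{78442}{T{\left(-216 \right)}} = - \frac{78442}{\left(- \frac{1}{5}\right) \sqrt{53}} = - 78442 \left(- \frac{5 \sqrt{53}}{53}\right) = \frac{392210 \sqrt{53}}{53}$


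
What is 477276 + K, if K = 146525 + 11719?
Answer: 635520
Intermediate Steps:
K = 158244
477276 + K = 477276 + 158244 = 635520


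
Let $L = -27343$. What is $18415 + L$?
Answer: $-8928$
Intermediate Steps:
$18415 + L = 18415 - 27343 = -8928$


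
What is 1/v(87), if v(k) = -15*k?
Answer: -1/1305 ≈ -0.00076628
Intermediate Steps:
1/v(87) = 1/(-15*87) = 1/(-1305) = -1/1305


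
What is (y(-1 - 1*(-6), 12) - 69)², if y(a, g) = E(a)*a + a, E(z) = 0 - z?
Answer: 7921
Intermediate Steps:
E(z) = -z
y(a, g) = a - a² (y(a, g) = (-a)*a + a = -a² + a = a - a²)
(y(-1 - 1*(-6), 12) - 69)² = ((-1 - 1*(-6))*(1 - (-1 - 1*(-6))) - 69)² = ((-1 + 6)*(1 - (-1 + 6)) - 69)² = (5*(1 - 1*5) - 69)² = (5*(1 - 5) - 69)² = (5*(-4) - 69)² = (-20 - 69)² = (-89)² = 7921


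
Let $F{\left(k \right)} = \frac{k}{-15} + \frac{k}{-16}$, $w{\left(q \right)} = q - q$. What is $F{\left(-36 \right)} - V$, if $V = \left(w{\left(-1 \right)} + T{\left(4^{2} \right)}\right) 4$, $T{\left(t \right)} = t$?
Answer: $- \frac{1187}{20} \approx -59.35$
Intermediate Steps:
$w{\left(q \right)} = 0$
$F{\left(k \right)} = - \frac{31 k}{240}$ ($F{\left(k \right)} = k \left(- \frac{1}{15}\right) + k \left(- \frac{1}{16}\right) = - \frac{k}{15} - \frac{k}{16} = - \frac{31 k}{240}$)
$V = 64$ ($V = \left(0 + 4^{2}\right) 4 = \left(0 + 16\right) 4 = 16 \cdot 4 = 64$)
$F{\left(-36 \right)} - V = \left(- \frac{31}{240}\right) \left(-36\right) - 64 = \frac{93}{20} - 64 = - \frac{1187}{20}$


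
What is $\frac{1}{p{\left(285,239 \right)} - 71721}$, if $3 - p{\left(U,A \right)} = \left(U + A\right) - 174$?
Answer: $- \frac{1}{72068} \approx -1.3876 \cdot 10^{-5}$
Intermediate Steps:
$p{\left(U,A \right)} = 177 - A - U$ ($p{\left(U,A \right)} = 3 - \left(\left(U + A\right) - 174\right) = 3 - \left(\left(A + U\right) - 174\right) = 3 - \left(-174 + A + U\right) = 177 - A - U$)
$\frac{1}{p{\left(285,239 \right)} - 71721} = \frac{1}{\left(177 - 239 - 285\right) - 71721} = \frac{1}{-347 - 71721} = \frac{1}{-72068} = - \frac{1}{72068}$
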